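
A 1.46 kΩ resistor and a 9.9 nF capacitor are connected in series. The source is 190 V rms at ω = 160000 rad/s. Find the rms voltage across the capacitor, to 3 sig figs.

X_C = 1/(ωC) = 631 Ω
Z = 1460 − j631 Ω
|Z| = √(1460² + 631²) = 1590 Ω
I = V/|Z| = 119 mA
V_C = I·|Z_C| = 0.119 × 631 = 75.4 V

75.4 V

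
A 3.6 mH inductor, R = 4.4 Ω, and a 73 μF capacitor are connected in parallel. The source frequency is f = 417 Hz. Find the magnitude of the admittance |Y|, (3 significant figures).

243 mS

ω = 2πf = 2620 rad/s
X_L = ωL = 9.43 Ω
X_C = 1/(ωC) = 5.23 Ω
Parallel: admittances add. Y = 1/R + 1/(jωL) + jωC
Y = (0.227 + j0.0852) S
|Y| = 0.243 S → |Z| = 1/|Y| = 4.12 Ω, ∠Z = −∠Y = -20.6°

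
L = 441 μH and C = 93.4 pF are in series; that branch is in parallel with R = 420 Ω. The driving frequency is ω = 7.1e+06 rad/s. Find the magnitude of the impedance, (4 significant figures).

406.6 Ω

X_L = ωL = 3131 Ω
X_C = 1/(ωC) = 1508 Ω
Branch 1: Z₁ = R = 420.0 Ω
Branch 2 (series LC): Z₂ = j(X_L − X_C) = j1623 Ω
Parallel: Z = Z₁Z₂/(Z₁+Z₂), |Z| = 406.6 Ω, ∠Z = 14.51°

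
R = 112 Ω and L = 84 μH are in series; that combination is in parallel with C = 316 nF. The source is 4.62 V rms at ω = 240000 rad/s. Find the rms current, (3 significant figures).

346 mA

X_L = ωL = 20.2 Ω
X_C = 1/(ωC) = 13.2 Ω
Branch 1 (R+jX_L): Z₁ = 112 + j20.2 Ω, |Z₁| = 114 Ω
Branch 2 (−jX_C): Z₂ = −j13.2 Ω
Parallel: Z = Z₁Z₂/(Z₁+Z₂), |Z| = 13.4 Ω, ∠Z = -83.4°
I = V/|Z| = 4.62/13.4 = 346 mA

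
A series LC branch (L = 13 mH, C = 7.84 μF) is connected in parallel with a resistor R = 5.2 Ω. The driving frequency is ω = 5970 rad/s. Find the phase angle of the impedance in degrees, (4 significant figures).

X_L = ωL = 77.61 Ω
X_C = 1/(ωC) = 21.37 Ω
Branch 1: Z₁ = R = 5.200 Ω
Branch 2 (series LC): Z₂ = j(X_L − X_C) = j56.24 Ω
Parallel: Z = Z₁Z₂/(Z₁+Z₂), |Z| = 5.178 Ω, ∠Z = 5.282°

5.282°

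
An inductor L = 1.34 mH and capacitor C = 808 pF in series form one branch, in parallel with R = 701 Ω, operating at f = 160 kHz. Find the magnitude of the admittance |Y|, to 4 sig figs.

ω = 2πf = 1.005e+06 rad/s
X_L = ωL = 1347 Ω
X_C = 1/(ωC) = 1231 Ω
Branch 1: Z₁ = R = 701.0 Ω
Branch 2 (series LC): Z₂ = j(X_L − X_C) = j116.0 Ω
Parallel: Z = Z₁Z₂/(Z₁+Z₂), |Z| = 114.5 Ω, ∠Z = 80.60°
|Y| = 1/|Z| = 8.736 mS

8.736 mS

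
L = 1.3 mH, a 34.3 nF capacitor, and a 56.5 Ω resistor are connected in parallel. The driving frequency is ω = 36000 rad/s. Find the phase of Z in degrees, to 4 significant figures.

X_L = ωL = 46.80 Ω
X_C = 1/(ωC) = 809.8 Ω
Parallel: admittances add. Y = 1/R + 1/(jωL) + jωC
Y = (0.01770 − j0.02013) S
|Y| = 0.02681 S → |Z| = 1/|Y| = 37.30 Ω, ∠Z = −∠Y = 48.68°

48.68°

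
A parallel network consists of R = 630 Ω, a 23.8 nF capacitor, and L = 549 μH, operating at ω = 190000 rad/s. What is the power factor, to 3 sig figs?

X_L = ωL = 104 Ω
X_C = 1/(ωC) = 221 Ω
Parallel: admittances add. Y = 1/R + 1/(jωL) + jωC
Y = (0.00159 − j0.00506) S
|Y| = 0.00531 S → |Z| = 1/|Y| = 188 Ω, ∠Z = −∠Y = 72.6°
cos φ = cos(72.6°) = 0.299

0.299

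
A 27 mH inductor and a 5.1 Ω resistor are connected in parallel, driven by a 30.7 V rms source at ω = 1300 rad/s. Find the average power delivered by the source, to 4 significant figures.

X_L = ωL = 35.10 Ω
Parallel: admittances add. Y = 1/R + 1/(jωL)
Y = (0.1961 − j0.02849) S
|Y| = 0.1981 S → |Z| = 1/|Y| = 5.047 Ω, ∠Z = −∠Y = 8.267°
I = V/|Z| = 6.083 A
P = VI cos φ = 30.7 × 6.083 × cos(8.267°) = 184.8 W

184.8 W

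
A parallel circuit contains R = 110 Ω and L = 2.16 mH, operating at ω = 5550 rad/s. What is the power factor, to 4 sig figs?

X_L = ωL = 11.99 Ω
Parallel: admittances add. Y = 1/R + 1/(jωL)
Y = (0.009091 − j0.08342) S
|Y| = 0.08391 S → |Z| = 1/|Y| = 11.92 Ω, ∠Z = −∠Y = 83.78°
cos φ = cos(83.78°) = 0.1083

0.1083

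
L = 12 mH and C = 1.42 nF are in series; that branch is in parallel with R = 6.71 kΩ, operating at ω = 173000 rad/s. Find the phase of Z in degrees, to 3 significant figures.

X_L = ωL = 2080 Ω
X_C = 1/(ωC) = 4070 Ω
Branch 1: Z₁ = R = 6710 Ω
Branch 2 (series LC): Z₂ = j(X_L − X_C) = −j1990 Ω
Parallel: Z = Z₁Z₂/(Z₁+Z₂), |Z| = 1910 Ω, ∠Z = -73.4°

-73.4°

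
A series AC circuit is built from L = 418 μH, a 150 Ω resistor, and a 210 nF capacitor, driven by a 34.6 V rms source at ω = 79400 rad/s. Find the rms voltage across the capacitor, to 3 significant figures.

X_L = ωL = 33.2 Ω
X_C = 1/(ωC) = 60.0 Ω
Net reactance X = X_L − X_C = -26.8 Ω
Z = 150 − j26.8 Ω
|Z| = √(150² + 26.8²) = 152 Ω
I = V/|Z| = 227 mA
V_C = I·|Z_C| = 0.227 × 60.0 = 13.6 V

13.6 V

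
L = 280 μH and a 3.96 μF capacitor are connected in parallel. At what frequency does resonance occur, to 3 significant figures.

ω₀ = 1/√(LC) = 1/√(0.00028 × 3.96e-06) = 30030 rad/s
f₀ = ω₀/(2π) = 4.78 kHz

4.78 kHz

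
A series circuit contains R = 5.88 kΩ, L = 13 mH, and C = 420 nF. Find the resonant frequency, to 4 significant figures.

2.154 kHz

ω₀ = 1/√(LC) = 1/√(0.013 × 4.2e-07) = 13530 rad/s
f₀ = ω₀/(2π) = 2.154 kHz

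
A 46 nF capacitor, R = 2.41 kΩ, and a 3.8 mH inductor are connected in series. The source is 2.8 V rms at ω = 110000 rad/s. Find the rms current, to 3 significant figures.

X_L = ωL = 418 Ω
X_C = 1/(ωC) = 198 Ω
Net reactance X = X_L − X_C = 220 Ω
Z = 2410 + j220 Ω
|Z| = √(2410² + 220²) = 2420 Ω
I = V/|Z| = 2.8/2420 = 1.16 mA

1.16 mA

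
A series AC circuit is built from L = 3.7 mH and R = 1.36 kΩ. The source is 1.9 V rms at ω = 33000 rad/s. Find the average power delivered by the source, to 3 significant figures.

X_L = ωL = 122 Ω
Z = 1360 + j122 Ω
|Z| = √(1360² + 122²) = 1370 Ω
∠Z = arctan(122/1360) = 5.13°
I = V/|Z| = 1.39 mA
P = VI cos φ = 1.9 × 0.00139 × cos(5.13°) = 2.63 mW

2.63 mW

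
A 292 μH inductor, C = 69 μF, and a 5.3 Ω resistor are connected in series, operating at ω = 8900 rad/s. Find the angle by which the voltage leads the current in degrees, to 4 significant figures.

X_L = ωL = 2.599 Ω
X_C = 1/(ωC) = 1.628 Ω
Net reactance X = X_L − X_C = 0.9704 Ω
Z = 5.300 + j0.9704 Ω
|Z| = √(5.300² + 0.9704²) = 5.388 Ω
∠Z = arctan(0.9704/5.300) = 10.38°

10.38°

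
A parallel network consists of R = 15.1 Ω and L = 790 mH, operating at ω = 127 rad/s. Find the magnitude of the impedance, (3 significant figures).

X_L = ωL = 100 Ω
Parallel: admittances add. Y = 1/R + 1/(jωL)
Y = (0.0662 − j0.00997) S
|Y| = 0.0670 S → |Z| = 1/|Y| = 14.9 Ω, ∠Z = −∠Y = 8.56°

14.9 Ω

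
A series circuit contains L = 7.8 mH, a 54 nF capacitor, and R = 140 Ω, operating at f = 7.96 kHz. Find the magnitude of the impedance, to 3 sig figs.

ω = 2πf = 50010 rad/s
X_L = ωL = 390 Ω
X_C = 1/(ωC) = 370 Ω
Net reactance X = X_L − X_C = 19.8 Ω
Z = 140 + j19.8 Ω
|Z| = √(140² + 19.8²) = 141 Ω

141 Ω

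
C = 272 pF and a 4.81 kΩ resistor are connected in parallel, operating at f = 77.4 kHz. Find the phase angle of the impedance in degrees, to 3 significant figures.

-32.5°

ω = 2πf = 486300 rad/s
X_C = 1/(ωC) = 7560 Ω
Parallel: admittances add. Y = 1/R + jωC
Y = (0.000208 + j0.000132) S
|Y| = 0.000246 S → |Z| = 1/|Y| = 4060 Ω, ∠Z = −∠Y = -32.5°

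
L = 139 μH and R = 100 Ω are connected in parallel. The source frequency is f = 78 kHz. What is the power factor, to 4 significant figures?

ω = 2πf = 490100 rad/s
X_L = ωL = 68.12 Ω
Parallel: admittances add. Y = 1/R + 1/(jωL)
Y = (0.01000 − j0.01468) S
|Y| = 0.01776 S → |Z| = 1/|Y| = 56.30 Ω, ∠Z = −∠Y = 55.74°
cos φ = cos(55.74°) = 0.5630

0.5630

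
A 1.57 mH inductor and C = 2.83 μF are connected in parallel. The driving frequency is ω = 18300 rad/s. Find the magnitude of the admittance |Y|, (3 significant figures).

17.0 mS

X_L = ωL = 28.7 Ω
X_C = 1/(ωC) = 19.3 Ω
Parallel: admittances add. Y = 1/(jωL) + jωC
Y = (0 + j0.0170) S
|Y| = 0.0170 S → |Z| = 1/|Y| = 58.9 Ω, ∠Z = −∠Y = -90.0°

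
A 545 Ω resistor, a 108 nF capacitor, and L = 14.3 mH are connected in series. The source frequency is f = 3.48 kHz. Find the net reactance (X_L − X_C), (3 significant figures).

-111 Ω

ω = 2πf = 21870 rad/s
X_L = ωL = 313 Ω
X_C = 1/(ωC) = 423 Ω
X = 313 − 423 = -111 Ω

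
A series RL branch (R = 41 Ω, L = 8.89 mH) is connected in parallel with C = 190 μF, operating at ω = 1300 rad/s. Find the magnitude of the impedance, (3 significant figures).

X_L = ωL = 11.6 Ω
X_C = 1/(ωC) = 4.05 Ω
Branch 1 (R+jX_L): Z₁ = 41.0 + j11.6 Ω, |Z₁| = 42.6 Ω
Branch 2 (−jX_C): Z₂ = −j4.05 Ω
Parallel: Z = Z₁Z₂/(Z₁+Z₂), |Z| = 4.14 Ω, ∠Z = -84.6°

4.14 Ω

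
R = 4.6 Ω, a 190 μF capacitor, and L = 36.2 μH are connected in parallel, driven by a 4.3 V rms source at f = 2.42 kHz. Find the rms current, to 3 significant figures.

ω = 2πf = 15210 rad/s
X_L = ωL = 0.550 Ω
X_C = 1/(ωC) = 0.346 Ω
Parallel: admittances add. Y = 1/R + 1/(jωL) + jωC
Y = (0.217 + j1.07) S
|Y| = 1.09 S → |Z| = 1/|Y| = 0.914 Ω, ∠Z = −∠Y = -78.5°
I = V/|Z| = 4.3/0.914 = 4.70 A

4.70 A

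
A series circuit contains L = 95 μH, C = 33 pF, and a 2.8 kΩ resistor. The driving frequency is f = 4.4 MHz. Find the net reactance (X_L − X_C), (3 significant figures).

1530 Ω

ω = 2πf = 2.765e+07 rad/s
X_L = ωL = 2630 Ω
X_C = 1/(ωC) = 1100 Ω
X = 2630 − 1100 = 1530 Ω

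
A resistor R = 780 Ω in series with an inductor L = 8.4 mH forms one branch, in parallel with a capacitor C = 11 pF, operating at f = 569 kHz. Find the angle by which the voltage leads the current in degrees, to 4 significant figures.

-81.87°

ω = 2πf = 3.575e+06 rad/s
X_L = ωL = 30030 Ω
X_C = 1/(ωC) = 25430 Ω
Branch 1 (R+jX_L): Z₁ = 780.0 + j30030 Ω, |Z₁| = 30040 Ω
Branch 2 (−jX_C): Z₂ = −j25430 Ω
Parallel: Z = Z₁Z₂/(Z₁+Z₂), |Z| = 163600 Ω, ∠Z = -81.87°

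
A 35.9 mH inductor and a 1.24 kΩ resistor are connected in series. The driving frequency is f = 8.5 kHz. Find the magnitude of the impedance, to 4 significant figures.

ω = 2πf = 53410 rad/s
X_L = ωL = 1917 Ω
Z = 1240 + j1917 Ω
|Z| = √(1240² + 1917²) = 2283 Ω

2283 Ω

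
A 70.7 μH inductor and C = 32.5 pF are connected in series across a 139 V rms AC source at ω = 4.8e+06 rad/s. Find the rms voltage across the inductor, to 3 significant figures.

7.77 V

X_L = ωL = 339 Ω
X_C = 1/(ωC) = 6410 Ω
Net reactance X = X_L − X_C = -6070 Ω
Z = − j6070 Ω
|Z| = √(0² + 6070²) = 6070 Ω
I = V/|Z| = 22.9 mA
V_L = I·|Z_L| = 0.0229 × 339 = 7.77 V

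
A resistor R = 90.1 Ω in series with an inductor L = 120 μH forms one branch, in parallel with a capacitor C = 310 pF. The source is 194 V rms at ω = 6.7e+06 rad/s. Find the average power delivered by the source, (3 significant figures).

5.18 W

X_L = ωL = 804 Ω
X_C = 1/(ωC) = 481 Ω
Branch 1 (R+jX_L): Z₁ = 90.1 + j804 Ω, |Z₁| = 809 Ω
Branch 2 (−jX_C): Z₂ = −j481 Ω
Parallel: Z = Z₁Z₂/(Z₁+Z₂), |Z| = 1160 Ω, ∠Z = -80.8°
I = V/|Z| = 167 mA
P = VI cos φ = 194 × 0.167 × cos(-80.8°) = 5.18 W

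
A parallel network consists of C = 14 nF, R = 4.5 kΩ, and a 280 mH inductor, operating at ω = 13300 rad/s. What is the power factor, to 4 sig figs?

X_L = ωL = 3724 Ω
X_C = 1/(ωC) = 5371 Ω
Parallel: admittances add. Y = 1/R + 1/(jωL) + jωC
Y = (0.0002222 − j8.233e-05) S
|Y| = 0.0002370 S → |Z| = 1/|Y| = 4220 Ω, ∠Z = −∠Y = 20.33°
cos φ = cos(20.33°) = 0.9377

0.9377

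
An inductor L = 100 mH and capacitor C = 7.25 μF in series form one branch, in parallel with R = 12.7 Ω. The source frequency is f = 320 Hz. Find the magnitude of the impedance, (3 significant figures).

12.6 Ω

ω = 2πf = 2011 rad/s
X_L = ωL = 201 Ω
X_C = 1/(ωC) = 68.6 Ω
Branch 1: Z₁ = R = 12.7 Ω
Branch 2 (series LC): Z₂ = j(X_L − X_C) = j132 Ω
Parallel: Z = Z₁Z₂/(Z₁+Z₂), |Z| = 12.6 Ω, ∠Z = 5.48°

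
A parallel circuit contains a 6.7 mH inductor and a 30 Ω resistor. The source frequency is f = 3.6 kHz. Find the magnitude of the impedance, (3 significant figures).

ω = 2πf = 22620 rad/s
X_L = ωL = 152 Ω
Parallel: admittances add. Y = 1/R + 1/(jωL)
Y = (0.0333 − j0.00660) S
|Y| = 0.0340 S → |Z| = 1/|Y| = 29.4 Ω, ∠Z = −∠Y = 11.2°

29.4 Ω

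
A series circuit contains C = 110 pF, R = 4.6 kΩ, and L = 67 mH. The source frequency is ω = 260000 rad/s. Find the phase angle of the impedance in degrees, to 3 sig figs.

X_L = ωL = 17400 Ω
X_C = 1/(ωC) = 35000 Ω
Net reactance X = X_L − X_C = -17500 Ω
Z = 4600 − j17500 Ω
|Z| = √(4600² + 17500²) = 18100 Ω
∠Z = arctan(-17500/4600) = -75.3°

-75.3°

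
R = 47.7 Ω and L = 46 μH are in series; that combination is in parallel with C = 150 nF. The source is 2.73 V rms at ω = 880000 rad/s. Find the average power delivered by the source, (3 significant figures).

90.8 mW

X_L = ωL = 40.5 Ω
X_C = 1/(ωC) = 7.58 Ω
Branch 1 (R+jX_L): Z₁ = 47.7 + j40.5 Ω, |Z₁| = 62.6 Ω
Branch 2 (−jX_C): Z₂ = −j7.58 Ω
Parallel: Z = Z₁Z₂/(Z₁+Z₂), |Z| = 8.18 Ω, ∠Z = -84.3°
I = V/|Z| = 334 mA
P = VI cos φ = 2.73 × 0.334 × cos(-84.3°) = 90.8 mW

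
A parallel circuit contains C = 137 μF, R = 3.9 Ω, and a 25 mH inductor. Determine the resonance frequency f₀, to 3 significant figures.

ω₀ = 1/√(LC) = 1/√(0.025 × 0.000137) = 540.3 rad/s
f₀ = ω₀/(2π) = 86.0 Hz

86.0 Hz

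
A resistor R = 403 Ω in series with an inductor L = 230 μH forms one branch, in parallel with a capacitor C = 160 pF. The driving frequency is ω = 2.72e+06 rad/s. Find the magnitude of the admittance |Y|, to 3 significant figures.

X_L = ωL = 626 Ω
X_C = 1/(ωC) = 2300 Ω
Branch 1 (R+jX_L): Z₁ = 403 + j626 Ω, |Z₁| = 744 Ω
Branch 2 (−jX_C): Z₂ = −j2300 Ω
Parallel: Z = Z₁Z₂/(Z₁+Z₂), |Z| = 994 Ω, ∠Z = 43.7°
|Y| = 1/|Z| = 1.01 mS

1.01 mS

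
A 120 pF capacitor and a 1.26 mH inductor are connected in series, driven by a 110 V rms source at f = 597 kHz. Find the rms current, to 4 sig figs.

ω = 2πf = 3.751e+06 rad/s
X_L = ωL = 4726 Ω
X_C = 1/(ωC) = 2222 Ω
Net reactance X = X_L − X_C = 2505 Ω
Z = j2505 Ω
|Z| = √(0² + 2505²) = 2505 Ω
I = V/|Z| = 110/2505 = 43.92 mA

43.92 mA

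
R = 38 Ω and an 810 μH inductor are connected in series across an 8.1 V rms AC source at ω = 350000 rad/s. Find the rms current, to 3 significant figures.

X_L = ωL = 284 Ω
Z = 38.0 + j284 Ω
|Z| = √(38.0² + 284²) = 286 Ω
I = V/|Z| = 8.1/286 = 28.3 mA

28.3 mA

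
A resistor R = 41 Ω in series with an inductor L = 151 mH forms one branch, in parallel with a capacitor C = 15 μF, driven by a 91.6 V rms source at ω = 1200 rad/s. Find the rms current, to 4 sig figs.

X_L = ωL = 181.2 Ω
X_C = 1/(ωC) = 55.56 Ω
Branch 1 (R+jX_L): Z₁ = 41.00 + j181.2 Ω, |Z₁| = 185.8 Ω
Branch 2 (−jX_C): Z₂ = −j55.56 Ω
Parallel: Z = Z₁Z₂/(Z₁+Z₂), |Z| = 78.09 Ω, ∠Z = -84.68°
I = V/|Z| = 91.6/78.09 = 1.173 A

1.173 A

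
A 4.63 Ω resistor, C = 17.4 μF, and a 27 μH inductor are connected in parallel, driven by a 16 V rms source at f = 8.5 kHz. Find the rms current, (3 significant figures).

ω = 2πf = 53410 rad/s
X_L = ωL = 1.44 Ω
X_C = 1/(ωC) = 1.08 Ω
Parallel: admittances add. Y = 1/R + 1/(jωL) + jωC
Y = (0.216 + j0.236) S
|Y| = 0.320 S → |Z| = 1/|Y| = 3.13 Ω, ∠Z = −∠Y = -47.5°
I = V/|Z| = 16/3.13 = 5.12 A

5.12 A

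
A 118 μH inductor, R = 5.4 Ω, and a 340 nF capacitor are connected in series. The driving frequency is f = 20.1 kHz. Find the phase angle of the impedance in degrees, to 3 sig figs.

-57.2°

ω = 2πf = 126300 rad/s
X_L = ωL = 14.9 Ω
X_C = 1/(ωC) = 23.3 Ω
Net reactance X = X_L − X_C = -8.39 Ω
Z = 5.40 − j8.39 Ω
|Z| = √(5.40² + 8.39²) = 9.97 Ω
∠Z = arctan(-8.39/5.40) = -57.2°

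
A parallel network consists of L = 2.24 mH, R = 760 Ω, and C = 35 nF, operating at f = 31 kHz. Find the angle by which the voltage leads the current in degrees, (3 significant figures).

-73.8°

ω = 2πf = 194800 rad/s
X_L = ωL = 436 Ω
X_C = 1/(ωC) = 147 Ω
Parallel: admittances add. Y = 1/R + 1/(jωL) + jωC
Y = (0.00132 + j0.00453) S
|Y| = 0.00471 S → |Z| = 1/|Y| = 212 Ω, ∠Z = −∠Y = -73.8°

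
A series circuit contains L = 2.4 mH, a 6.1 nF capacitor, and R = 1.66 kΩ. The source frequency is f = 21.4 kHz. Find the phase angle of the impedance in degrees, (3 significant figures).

-28.4°

ω = 2πf = 134500 rad/s
X_L = ωL = 323 Ω
X_C = 1/(ωC) = 1220 Ω
Net reactance X = X_L − X_C = -897 Ω
Z = 1660 − j897 Ω
|Z| = √(1660² + 897²) = 1890 Ω
∠Z = arctan(-897/1660) = -28.4°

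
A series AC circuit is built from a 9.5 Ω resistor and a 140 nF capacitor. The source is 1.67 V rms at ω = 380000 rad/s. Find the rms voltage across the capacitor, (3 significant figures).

1.49 V

X_C = 1/(ωC) = 18.8 Ω
Z = 9.50 − j18.8 Ω
|Z| = √(9.50² + 18.8²) = 21.1 Ω
I = V/|Z| = 79.3 mA
V_C = I·|Z_C| = 0.0793 × 18.8 = 1.49 V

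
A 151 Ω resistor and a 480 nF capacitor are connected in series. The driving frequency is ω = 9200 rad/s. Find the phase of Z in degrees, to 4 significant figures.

-56.30°

X_C = 1/(ωC) = 226.4 Ω
Z = 151.0 − j226.4 Ω
|Z| = √(151.0² + 226.4²) = 272.2 Ω
∠Z = arctan(-226.4/151.0) = -56.30°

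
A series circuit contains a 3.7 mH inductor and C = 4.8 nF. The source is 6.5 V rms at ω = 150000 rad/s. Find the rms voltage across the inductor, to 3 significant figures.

4.33 V

X_L = ωL = 555 Ω
X_C = 1/(ωC) = 1390 Ω
Net reactance X = X_L − X_C = -834 Ω
Z = − j834 Ω
|Z| = √(0² + 834²) = 834 Ω
I = V/|Z| = 7.79 mA
V_L = I·|Z_L| = 0.00779 × 555 = 4.33 V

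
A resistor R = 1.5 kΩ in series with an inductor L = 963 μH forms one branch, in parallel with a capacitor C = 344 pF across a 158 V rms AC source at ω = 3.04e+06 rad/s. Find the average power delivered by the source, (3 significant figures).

3.46 W

X_L = ωL = 2930 Ω
X_C = 1/(ωC) = 956 Ω
Branch 1 (R+jX_L): Z₁ = 1500 + j2930 Ω, |Z₁| = 3290 Ω
Branch 2 (−jX_C): Z₂ = −j956 Ω
Parallel: Z = Z₁Z₂/(Z₁+Z₂), |Z| = 1270 Ω, ∠Z = -79.9°
I = V/|Z| = 124 mA
P = VI cos φ = 158 × 0.124 × cos(-79.9°) = 3.46 W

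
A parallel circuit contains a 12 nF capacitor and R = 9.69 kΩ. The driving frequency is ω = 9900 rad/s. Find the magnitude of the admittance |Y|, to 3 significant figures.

157 μS

X_C = 1/(ωC) = 8420 Ω
Parallel: admittances add. Y = 1/R + jωC
Y = (0.000103 + j0.000119) S
|Y| = 0.000157 S → |Z| = 1/|Y| = 6350 Ω, ∠Z = −∠Y = -49.0°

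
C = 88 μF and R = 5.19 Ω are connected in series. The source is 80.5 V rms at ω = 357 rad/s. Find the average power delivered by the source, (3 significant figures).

32.3 W

X_C = 1/(ωC) = 31.8 Ω
Z = 5.19 − j31.8 Ω
|Z| = √(5.19² + 31.8²) = 32.3 Ω
∠Z = arctan(-31.8/5.19) = -80.7°
I = V/|Z| = 2.50 A
P = VI cos φ = 80.5 × 2.50 × cos(-80.7°) = 32.3 W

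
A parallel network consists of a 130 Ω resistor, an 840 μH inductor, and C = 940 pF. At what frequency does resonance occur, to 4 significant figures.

ω₀ = 1/√(LC) = 1/√(0.00084 × 9.4e-10) = 1.125e+06 rad/s
f₀ = ω₀/(2π) = 179.1 kHz

179.1 kHz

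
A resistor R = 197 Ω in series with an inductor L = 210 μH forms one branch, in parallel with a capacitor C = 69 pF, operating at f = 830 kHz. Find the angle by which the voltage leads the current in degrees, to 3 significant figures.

ω = 2πf = 5.215e+06 rad/s
X_L = ωL = 1100 Ω
X_C = 1/(ωC) = 2780 Ω
Branch 1 (R+jX_L): Z₁ = 197 + j1100 Ω, |Z₁| = 1110 Ω
Branch 2 (−jX_C): Z₂ = −j2780 Ω
Parallel: Z = Z₁Z₂/(Z₁+Z₂), |Z| = 1820 Ω, ∠Z = 73.1°

73.1°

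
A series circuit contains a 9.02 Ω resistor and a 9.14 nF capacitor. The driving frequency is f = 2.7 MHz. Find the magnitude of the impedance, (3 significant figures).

ω = 2πf = 1.696e+07 rad/s
X_C = 1/(ωC) = 6.45 Ω
Z = 9.02 − j6.45 Ω
|Z| = √(9.02² + 6.45²) = 11.1 Ω

11.1 Ω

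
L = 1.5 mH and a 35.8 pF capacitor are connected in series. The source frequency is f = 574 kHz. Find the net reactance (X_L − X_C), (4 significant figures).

ω = 2πf = 3.607e+06 rad/s
X_L = ωL = 5410 Ω
X_C = 1/(ωC) = 7745 Ω
X = 5410 − 7745 = -2335 Ω

-2335 Ω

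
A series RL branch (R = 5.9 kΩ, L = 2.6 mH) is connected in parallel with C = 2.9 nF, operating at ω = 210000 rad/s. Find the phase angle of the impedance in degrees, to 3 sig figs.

X_L = ωL = 546 Ω
X_C = 1/(ωC) = 1640 Ω
Branch 1 (R+jX_L): Z₁ = 5900 + j546 Ω, |Z₁| = 5930 Ω
Branch 2 (−jX_C): Z₂ = −j1640 Ω
Parallel: Z = Z₁Z₂/(Z₁+Z₂), |Z| = 1620 Ω, ∠Z = -74.2°

-74.2°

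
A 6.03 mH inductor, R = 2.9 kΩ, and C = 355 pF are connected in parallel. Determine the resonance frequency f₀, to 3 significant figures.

109 kHz

ω₀ = 1/√(LC) = 1/√(0.00603 × 3.55e-10) = 683500 rad/s
f₀ = ω₀/(2π) = 109 kHz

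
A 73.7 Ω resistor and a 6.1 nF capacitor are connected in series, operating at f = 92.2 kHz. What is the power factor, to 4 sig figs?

ω = 2πf = 579300 rad/s
X_C = 1/(ωC) = 283.0 Ω
Z = 73.70 − j283.0 Ω
|Z| = √(73.70² + 283.0²) = 292.4 Ω
∠Z = arctan(-283.0/73.70) = -75.40°
cos φ = cos(-75.40°) = 0.2520

0.2520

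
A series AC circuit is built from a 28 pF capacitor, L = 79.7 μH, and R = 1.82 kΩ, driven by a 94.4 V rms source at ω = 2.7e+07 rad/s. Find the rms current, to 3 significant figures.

X_L = ωL = 2150 Ω
X_C = 1/(ωC) = 1320 Ω
Net reactance X = X_L − X_C = 829 Ω
Z = 1820 + j829 Ω
|Z| = √(1820² + 829²) = 2000 Ω
I = V/|Z| = 94.4/2000 = 47.2 mA

47.2 mA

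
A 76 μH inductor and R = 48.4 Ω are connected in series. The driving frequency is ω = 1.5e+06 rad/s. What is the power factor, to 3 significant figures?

X_L = ωL = 114 Ω
Z = 48.4 + j114 Ω
|Z| = √(48.4² + 114²) = 124 Ω
∠Z = arctan(114/48.4) = 67.0°
cos φ = cos(67.0°) = 0.391

0.391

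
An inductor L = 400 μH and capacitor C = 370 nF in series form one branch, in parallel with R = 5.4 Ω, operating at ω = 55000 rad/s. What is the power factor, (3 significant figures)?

0.981

X_L = ωL = 22.0 Ω
X_C = 1/(ωC) = 49.1 Ω
Branch 1: Z₁ = R = 5.40 Ω
Branch 2 (series LC): Z₂ = j(X_L − X_C) = −j27.1 Ω
Parallel: Z = Z₁Z₂/(Z₁+Z₂), |Z| = 5.30 Ω, ∠Z = -11.3°
cos φ = cos(-11.3°) = 0.981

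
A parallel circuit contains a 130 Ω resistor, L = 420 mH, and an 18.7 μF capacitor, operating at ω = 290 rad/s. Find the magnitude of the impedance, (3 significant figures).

X_L = ωL = 122 Ω
X_C = 1/(ωC) = 184 Ω
Parallel: admittances add. Y = 1/R + 1/(jωL) + jωC
Y = (0.00769 − j0.00279) S
|Y| = 0.00818 S → |Z| = 1/|Y| = 122 Ω, ∠Z = −∠Y = 19.9°

122 Ω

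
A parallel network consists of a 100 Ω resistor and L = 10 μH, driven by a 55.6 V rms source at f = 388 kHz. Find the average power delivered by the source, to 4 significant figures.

30.91 W

ω = 2πf = 2.438e+06 rad/s
X_L = ωL = 24.38 Ω
Parallel: admittances add. Y = 1/R + 1/(jωL)
Y = (0.01000 − j0.04102) S
|Y| = 0.04222 S → |Z| = 1/|Y| = 23.69 Ω, ∠Z = −∠Y = 76.30°
I = V/|Z| = 2.347 A
P = VI cos φ = 55.6 × 2.347 × cos(76.30°) = 30.91 W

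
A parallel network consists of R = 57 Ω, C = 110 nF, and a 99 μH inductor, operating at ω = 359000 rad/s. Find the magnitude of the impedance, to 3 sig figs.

47.9 Ω

X_L = ωL = 35.5 Ω
X_C = 1/(ωC) = 25.3 Ω
Parallel: admittances add. Y = 1/R + 1/(jωL) + jωC
Y = (0.0175 + j0.0114) S
|Y| = 0.0209 S → |Z| = 1/|Y| = 47.9 Ω, ∠Z = −∠Y = -32.9°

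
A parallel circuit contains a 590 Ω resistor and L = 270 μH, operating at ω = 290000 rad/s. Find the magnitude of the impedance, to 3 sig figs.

77.6 Ω

X_L = ωL = 78.3 Ω
Parallel: admittances add. Y = 1/R + 1/(jωL)
Y = (0.00169 − j0.0128) S
|Y| = 0.0129 S → |Z| = 1/|Y| = 77.6 Ω, ∠Z = −∠Y = 82.4°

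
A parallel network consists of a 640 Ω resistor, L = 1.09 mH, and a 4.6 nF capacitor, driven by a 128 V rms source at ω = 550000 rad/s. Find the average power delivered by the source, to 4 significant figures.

25.60 W

X_L = ωL = 599.5 Ω
X_C = 1/(ωC) = 395.3 Ω
Parallel: admittances add. Y = 1/R + 1/(jωL) + jωC
Y = (0.001563 + j0.0008619) S
|Y| = 0.001784 S → |Z| = 1/|Y| = 560.4 Ω, ∠Z = −∠Y = -28.88°
I = V/|Z| = 228.4 mA
P = VI cos φ = 128 × 0.2284 × cos(-28.88°) = 25.60 W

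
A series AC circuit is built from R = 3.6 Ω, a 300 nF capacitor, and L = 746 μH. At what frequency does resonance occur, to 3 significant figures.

ω₀ = 1/√(LC) = 1/√(0.000746 × 3e-07) = 66850 rad/s
f₀ = ω₀/(2π) = 10.6 kHz

10.6 kHz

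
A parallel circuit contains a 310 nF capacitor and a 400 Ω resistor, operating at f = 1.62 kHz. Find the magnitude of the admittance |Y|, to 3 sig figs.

ω = 2πf = 10180 rad/s
X_C = 1/(ωC) = 317 Ω
Parallel: admittances add. Y = 1/R + jωC
Y = (0.00250 + j0.00316) S
|Y| = 0.00403 S → |Z| = 1/|Y| = 248 Ω, ∠Z = −∠Y = -51.6°

4.03 mS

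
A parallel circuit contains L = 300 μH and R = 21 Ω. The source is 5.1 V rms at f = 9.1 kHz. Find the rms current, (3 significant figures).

384 mA

ω = 2πf = 57180 rad/s
X_L = ωL = 17.2 Ω
Parallel: admittances add. Y = 1/R + 1/(jωL)
Y = (0.0476 − j0.0583) S
|Y| = 0.0753 S → |Z| = 1/|Y| = 13.3 Ω, ∠Z = −∠Y = 50.8°
I = V/|Z| = 5.1/13.3 = 384 mA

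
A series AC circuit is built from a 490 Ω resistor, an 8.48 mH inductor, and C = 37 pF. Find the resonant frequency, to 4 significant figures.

ω₀ = 1/√(LC) = 1/√(0.00848 × 3.7e-11) = 1.785e+06 rad/s
f₀ = ω₀/(2π) = 284.1 kHz

284.1 kHz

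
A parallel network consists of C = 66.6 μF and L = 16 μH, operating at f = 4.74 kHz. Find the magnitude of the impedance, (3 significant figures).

8.69 Ω

ω = 2πf = 29780 rad/s
X_L = ωL = 0.477 Ω
X_C = 1/(ωC) = 0.504 Ω
Parallel: admittances add. Y = 1/(jωL) + jωC
Y = (0 − j0.115) S
|Y| = 0.115 S → |Z| = 1/|Y| = 8.69 Ω, ∠Z = −∠Y = 90.0°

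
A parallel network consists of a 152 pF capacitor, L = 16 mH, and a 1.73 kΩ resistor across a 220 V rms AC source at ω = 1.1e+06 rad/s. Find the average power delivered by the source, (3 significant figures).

28.0 W

X_L = ωL = 17600 Ω
X_C = 1/(ωC) = 5980 Ω
Parallel: admittances add. Y = 1/R + 1/(jωL) + jωC
Y = (0.000578 + j0.000110) S
|Y| = 0.000588 S → |Z| = 1/|Y| = 1700 Ω, ∠Z = −∠Y = -10.8°
I = V/|Z| = 129 mA
P = VI cos φ = 220 × 0.129 × cos(-10.8°) = 28.0 W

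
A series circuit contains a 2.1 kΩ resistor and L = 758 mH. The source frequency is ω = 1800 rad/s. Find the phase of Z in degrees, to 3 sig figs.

33.0°

X_L = ωL = 1360 Ω
Z = 2100 + j1360 Ω
|Z| = √(2100² + 1360²) = 2500 Ω
∠Z = arctan(1360/2100) = 33.0°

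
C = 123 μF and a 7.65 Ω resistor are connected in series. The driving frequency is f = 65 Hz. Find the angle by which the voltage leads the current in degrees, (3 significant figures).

ω = 2πf = 408.4 rad/s
X_C = 1/(ωC) = 19.9 Ω
Z = 7.65 − j19.9 Ω
|Z| = √(7.65² + 19.9²) = 21.3 Ω
∠Z = arctan(-19.9/7.65) = -69.0°

-69.0°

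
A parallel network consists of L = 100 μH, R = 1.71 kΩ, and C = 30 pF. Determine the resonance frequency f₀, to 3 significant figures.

ω₀ = 1/√(LC) = 1/√(0.0001 × 3e-11) = 1.826e+07 rad/s
f₀ = ω₀/(2π) = 2.91 MHz

2.91 MHz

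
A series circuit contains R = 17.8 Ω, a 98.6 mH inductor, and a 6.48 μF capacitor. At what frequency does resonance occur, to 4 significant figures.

ω₀ = 1/√(LC) = 1/√(0.0986 × 6.48e-06) = 1251 rad/s
f₀ = ω₀/(2π) = 199.1 Hz

199.1 Hz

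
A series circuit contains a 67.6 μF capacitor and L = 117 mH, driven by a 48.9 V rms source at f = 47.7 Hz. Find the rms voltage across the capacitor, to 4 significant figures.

ω = 2πf = 299.7 rad/s
X_L = ωL = 35.07 Ω
X_C = 1/(ωC) = 49.36 Ω
Net reactance X = X_L − X_C = -14.29 Ω
Z = − j14.29 Ω
|Z| = √(0² + 14.29²) = 14.29 Ω
I = V/|Z| = 3.422 A
V_C = I·|Z_C| = 3.422 × 49.36 = 168.9 V

168.9 V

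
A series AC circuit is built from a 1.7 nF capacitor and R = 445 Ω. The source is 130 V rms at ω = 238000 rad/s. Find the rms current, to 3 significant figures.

X_C = 1/(ωC) = 2470 Ω
Z = 445 − j2470 Ω
|Z| = √(445² + 2470²) = 2510 Ω
I = V/|Z| = 130/2510 = 51.8 mA

51.8 mA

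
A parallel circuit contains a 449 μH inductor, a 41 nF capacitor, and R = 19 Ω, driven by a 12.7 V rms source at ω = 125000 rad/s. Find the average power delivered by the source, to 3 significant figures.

8.49 W

X_L = ωL = 56.1 Ω
X_C = 1/(ωC) = 195 Ω
Parallel: admittances add. Y = 1/R + 1/(jωL) + jωC
Y = (0.0526 − j0.0127) S
|Y| = 0.0541 S → |Z| = 1/|Y| = 18.5 Ω, ∠Z = −∠Y = 13.6°
I = V/|Z| = 688 mA
P = VI cos φ = 12.7 × 0.688 × cos(13.6°) = 8.49 W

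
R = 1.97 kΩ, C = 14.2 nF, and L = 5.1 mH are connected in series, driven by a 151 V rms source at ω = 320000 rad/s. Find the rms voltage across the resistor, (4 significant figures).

X_L = ωL = 1632 Ω
X_C = 1/(ωC) = 220.1 Ω
Net reactance X = X_L − X_C = 1412 Ω
Z = 1970 + j1412 Ω
|Z| = √(1970² + 1412²) = 2424 Ω
I = V/|Z| = 62.30 mA
V_R = I·|Z_R| = 0.06230 × 1970 = 122.7 V

122.7 V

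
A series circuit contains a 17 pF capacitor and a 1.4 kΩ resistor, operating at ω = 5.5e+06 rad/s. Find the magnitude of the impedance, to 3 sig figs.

10800 Ω

X_C = 1/(ωC) = 10700 Ω
Z = 1400 − j10700 Ω
|Z| = √(1400² + 10700²) = 10800 Ω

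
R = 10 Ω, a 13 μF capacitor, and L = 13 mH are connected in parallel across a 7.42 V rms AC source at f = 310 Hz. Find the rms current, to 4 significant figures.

749.4 mA

ω = 2πf = 1948 rad/s
X_L = ωL = 25.32 Ω
X_C = 1/(ωC) = 39.49 Ω
Parallel: admittances add. Y = 1/R + 1/(jωL) + jωC
Y = (0.1000 − j0.01417) S
|Y| = 0.1010 S → |Z| = 1/|Y| = 9.901 Ω, ∠Z = −∠Y = 8.066°
I = V/|Z| = 7.42/9.901 = 749.4 mA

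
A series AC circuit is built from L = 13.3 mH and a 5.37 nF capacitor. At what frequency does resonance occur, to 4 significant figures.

18.83 kHz

ω₀ = 1/√(LC) = 1/√(0.0133 × 5.37e-09) = 118300 rad/s
f₀ = ω₀/(2π) = 18.83 kHz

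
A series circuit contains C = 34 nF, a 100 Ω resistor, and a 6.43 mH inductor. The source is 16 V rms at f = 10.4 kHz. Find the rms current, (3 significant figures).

153 mA

ω = 2πf = 65350 rad/s
X_L = ωL = 420 Ω
X_C = 1/(ωC) = 450 Ω
Net reactance X = X_L − X_C = -29.9 Ω
Z = 100 − j29.9 Ω
|Z| = √(100² + 29.9²) = 104 Ω
I = V/|Z| = 16/104 = 153 mA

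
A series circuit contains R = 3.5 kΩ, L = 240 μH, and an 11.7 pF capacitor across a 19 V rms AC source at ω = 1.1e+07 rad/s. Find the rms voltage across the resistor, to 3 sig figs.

10.7 V

X_L = ωL = 2640 Ω
X_C = 1/(ωC) = 7770 Ω
Net reactance X = X_L − X_C = -5130 Ω
Z = 3500 − j5130 Ω
|Z| = √(3500² + 5130²) = 6210 Ω
I = V/|Z| = 3.06 mA
V_R = I·|Z_R| = 0.00306 × 3500 = 10.7 V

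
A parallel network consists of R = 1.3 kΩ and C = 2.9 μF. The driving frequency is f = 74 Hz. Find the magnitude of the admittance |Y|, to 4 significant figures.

1.552 mS

ω = 2πf = 465.0 rad/s
X_C = 1/(ωC) = 741.6 Ω
Parallel: admittances add. Y = 1/R + jωC
Y = (0.0007692 + j0.001348) S
|Y| = 0.001552 S → |Z| = 1/|Y| = 644.2 Ω, ∠Z = −∠Y = -60.30°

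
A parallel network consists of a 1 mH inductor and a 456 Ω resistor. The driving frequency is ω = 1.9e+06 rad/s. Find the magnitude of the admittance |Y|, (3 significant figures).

2.26 mS

X_L = ωL = 1900 Ω
Parallel: admittances add. Y = 1/R + 1/(jωL)
Y = (0.00219 − j0.000526) S
|Y| = 0.00226 S → |Z| = 1/|Y| = 443 Ω, ∠Z = −∠Y = 13.5°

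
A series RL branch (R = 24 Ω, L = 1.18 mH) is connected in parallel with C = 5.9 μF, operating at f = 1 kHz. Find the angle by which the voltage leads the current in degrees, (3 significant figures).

ω = 2πf = 6283 rad/s
X_L = ωL = 7.41 Ω
X_C = 1/(ωC) = 27.0 Ω
Branch 1 (R+jX_L): Z₁ = 24.0 + j7.41 Ω, |Z₁| = 25.1 Ω
Branch 2 (−jX_C): Z₂ = −j27.0 Ω
Parallel: Z = Z₁Z₂/(Z₁+Z₂), |Z| = 21.9 Ω, ∠Z = -33.7°

-33.7°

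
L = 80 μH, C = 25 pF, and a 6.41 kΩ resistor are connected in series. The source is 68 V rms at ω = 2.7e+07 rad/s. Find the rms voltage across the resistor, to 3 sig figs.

X_L = ωL = 2160 Ω
X_C = 1/(ωC) = 1480 Ω
Net reactance X = X_L − X_C = 679 Ω
Z = 6410 + j679 Ω
|Z| = √(6410² + 679²) = 6450 Ω
I = V/|Z| = 10.5 mA
V_R = I·|Z_R| = 0.0105 × 6410 = 67.6 V

67.6 V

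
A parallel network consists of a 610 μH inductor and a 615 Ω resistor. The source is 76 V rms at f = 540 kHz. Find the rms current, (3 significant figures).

129 mA

ω = 2πf = 3.393e+06 rad/s
X_L = ωL = 2070 Ω
Parallel: admittances add. Y = 1/R + 1/(jωL)
Y = (0.00163 − j0.000483) S
|Y| = 0.00170 S → |Z| = 1/|Y| = 590 Ω, ∠Z = −∠Y = 16.5°
I = V/|Z| = 76/590 = 129 mA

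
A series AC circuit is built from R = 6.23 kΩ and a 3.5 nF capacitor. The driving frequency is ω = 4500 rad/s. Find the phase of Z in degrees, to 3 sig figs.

X_C = 1/(ωC) = 63500 Ω
Z = 6230 − j63500 Ω
|Z| = √(6230² + 63500²) = 63800 Ω
∠Z = arctan(-63500/6230) = -84.4°

-84.4°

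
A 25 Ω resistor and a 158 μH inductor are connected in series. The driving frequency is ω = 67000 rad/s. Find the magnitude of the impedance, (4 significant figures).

X_L = ωL = 10.59 Ω
Z = 25.00 + j10.59 Ω
|Z| = √(25.00² + 10.59²) = 27.15 Ω

27.15 Ω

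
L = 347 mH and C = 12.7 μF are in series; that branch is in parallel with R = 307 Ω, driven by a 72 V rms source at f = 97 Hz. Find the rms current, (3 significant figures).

ω = 2πf = 609.5 rad/s
X_L = ωL = 211 Ω
X_C = 1/(ωC) = 129 Ω
Branch 1: Z₁ = R = 307 Ω
Branch 2 (series LC): Z₂ = j(X_L − X_C) = j82.3 Ω
Parallel: Z = Z₁Z₂/(Z₁+Z₂), |Z| = 79.5 Ω, ∠Z = 75.0°
I = V/|Z| = 72/79.5 = 906 mA

906 mA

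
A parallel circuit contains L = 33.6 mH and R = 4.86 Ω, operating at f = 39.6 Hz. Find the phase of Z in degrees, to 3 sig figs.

ω = 2πf = 248.8 rad/s
X_L = ωL = 8.36 Ω
Parallel: admittances add. Y = 1/R + 1/(jωL)
Y = (0.206 − j0.120) S
|Y| = 0.238 S → |Z| = 1/|Y| = 4.20 Ω, ∠Z = −∠Y = 30.2°

30.2°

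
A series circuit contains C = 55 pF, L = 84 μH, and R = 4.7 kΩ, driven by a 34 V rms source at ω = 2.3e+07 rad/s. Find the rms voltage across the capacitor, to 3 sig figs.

X_L = ωL = 1930 Ω
X_C = 1/(ωC) = 791 Ω
Net reactance X = X_L − X_C = 1140 Ω
Z = 4700 + j1140 Ω
|Z| = √(4700² + 1140²) = 4840 Ω
I = V/|Z| = 7.03 mA
V_C = I·|Z_C| = 0.00703 × 791 = 5.56 V

5.56 V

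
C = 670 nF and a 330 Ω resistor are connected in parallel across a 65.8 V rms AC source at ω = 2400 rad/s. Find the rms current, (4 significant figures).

X_C = 1/(ωC) = 621.9 Ω
Parallel: admittances add. Y = 1/R + jωC
Y = (0.003030 + j0.001608) S
|Y| = 0.003431 S → |Z| = 1/|Y| = 291.5 Ω, ∠Z = −∠Y = -27.95°
I = V/|Z| = 65.8/291.5 = 225.7 mA

225.7 mA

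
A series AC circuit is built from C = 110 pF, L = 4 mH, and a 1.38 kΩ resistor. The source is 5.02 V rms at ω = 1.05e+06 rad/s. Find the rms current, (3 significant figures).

X_L = ωL = 4200 Ω
X_C = 1/(ωC) = 8660 Ω
Net reactance X = X_L − X_C = -4460 Ω
Z = 1380 − j4460 Ω
|Z| = √(1380² + 4460²) = 4670 Ω
I = V/|Z| = 5.02/4670 = 1.08 mA

1.08 mA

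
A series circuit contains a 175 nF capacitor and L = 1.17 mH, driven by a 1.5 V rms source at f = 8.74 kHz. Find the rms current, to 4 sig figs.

37.68 mA

ω = 2πf = 54920 rad/s
X_L = ωL = 64.25 Ω
X_C = 1/(ωC) = 104.1 Ω
Net reactance X = X_L − X_C = -39.81 Ω
Z = − j39.81 Ω
|Z| = √(0² + 39.81²) = 39.81 Ω
I = V/|Z| = 1.5/39.81 = 37.68 mA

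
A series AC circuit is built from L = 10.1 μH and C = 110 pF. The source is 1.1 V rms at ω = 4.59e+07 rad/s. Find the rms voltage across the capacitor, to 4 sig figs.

0.8205 V

X_L = ωL = 463.6 Ω
X_C = 1/(ωC) = 198.1 Ω
Net reactance X = X_L − X_C = 265.5 Ω
Z = j265.5 Ω
|Z| = √(0² + 265.5²) = 265.5 Ω
I = V/|Z| = 4.143 mA
V_C = I·|Z_C| = 0.004143 × 198.1 = 0.8205 V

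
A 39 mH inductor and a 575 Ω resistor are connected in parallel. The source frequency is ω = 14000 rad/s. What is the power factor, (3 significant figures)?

X_L = ωL = 546 Ω
Parallel: admittances add. Y = 1/R + 1/(jωL)
Y = (0.00174 − j0.00183) S
|Y| = 0.00253 S → |Z| = 1/|Y| = 396 Ω, ∠Z = −∠Y = 46.5°
cos φ = cos(46.5°) = 0.689

0.689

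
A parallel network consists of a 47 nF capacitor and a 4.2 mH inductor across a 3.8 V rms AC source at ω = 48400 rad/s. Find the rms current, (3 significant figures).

10.0 mA

X_L = ωL = 203 Ω
X_C = 1/(ωC) = 440 Ω
Parallel: admittances add. Y = 1/(jωL) + jωC
Y = (0 − j0.00264) S
|Y| = 0.00264 S → |Z| = 1/|Y| = 378 Ω, ∠Z = −∠Y = 90.0°
I = V/|Z| = 3.8/378 = 10.0 mA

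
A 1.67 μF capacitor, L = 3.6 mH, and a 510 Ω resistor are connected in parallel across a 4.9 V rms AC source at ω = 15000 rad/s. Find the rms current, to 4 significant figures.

X_L = ωL = 54.00 Ω
X_C = 1/(ωC) = 39.92 Ω
Parallel: admittances add. Y = 1/R + 1/(jωL) + jωC
Y = (0.001961 + j0.006531) S
|Y| = 0.006819 S → |Z| = 1/|Y| = 146.6 Ω, ∠Z = −∠Y = -73.29°
I = V/|Z| = 4.9/146.6 = 33.42 mA

33.42 mA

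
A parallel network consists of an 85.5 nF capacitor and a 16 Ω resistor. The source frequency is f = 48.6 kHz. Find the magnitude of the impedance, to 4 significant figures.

ω = 2πf = 305400 rad/s
X_C = 1/(ωC) = 38.30 Ω
Parallel: admittances add. Y = 1/R + jωC
Y = (0.06250 + j0.02611) S
|Y| = 0.06773 S → |Z| = 1/|Y| = 14.76 Ω, ∠Z = −∠Y = -22.67°

14.76 Ω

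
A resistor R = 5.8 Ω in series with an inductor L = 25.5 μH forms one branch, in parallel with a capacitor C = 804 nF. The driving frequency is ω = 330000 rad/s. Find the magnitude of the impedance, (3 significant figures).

X_L = ωL = 8.41 Ω
X_C = 1/(ωC) = 3.77 Ω
Branch 1 (R+jX_L): Z₁ = 5.80 + j8.41 Ω, |Z₁| = 10.2 Ω
Branch 2 (−jX_C): Z₂ = −j3.77 Ω
Parallel: Z = Z₁Z₂/(Z₁+Z₂), |Z| = 5.18 Ω, ∠Z = -73.3°

5.18 Ω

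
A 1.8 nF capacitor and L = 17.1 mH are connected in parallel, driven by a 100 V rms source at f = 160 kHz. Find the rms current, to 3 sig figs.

ω = 2πf = 1.005e+06 rad/s
X_L = ωL = 17200 Ω
X_C = 1/(ωC) = 553 Ω
Parallel: admittances add. Y = 1/(jωL) + jωC
Y = (0 + j0.00175) S
|Y| = 0.00175 S → |Z| = 1/|Y| = 571 Ω, ∠Z = −∠Y = -90.0°
I = V/|Z| = 100/571 = 175 mA

175 mA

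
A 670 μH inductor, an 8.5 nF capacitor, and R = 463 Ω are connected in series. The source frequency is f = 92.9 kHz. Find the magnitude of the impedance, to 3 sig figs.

ω = 2πf = 583700 rad/s
X_L = ωL = 391 Ω
X_C = 1/(ωC) = 202 Ω
Net reactance X = X_L − X_C = 190 Ω
Z = 463 + j190 Ω
|Z| = √(463² + 190²) = 500 Ω

500 Ω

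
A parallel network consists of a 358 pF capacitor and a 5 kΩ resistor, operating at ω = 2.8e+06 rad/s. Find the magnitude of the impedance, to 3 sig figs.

978 Ω

X_C = 1/(ωC) = 998 Ω
Parallel: admittances add. Y = 1/R + jωC
Y = (0.000200 + j0.00100) S
|Y| = 0.00102 S → |Z| = 1/|Y| = 978 Ω, ∠Z = −∠Y = -78.7°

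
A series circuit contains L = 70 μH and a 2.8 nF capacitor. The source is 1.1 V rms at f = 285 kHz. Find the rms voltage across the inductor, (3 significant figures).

1.86 V

ω = 2πf = 1.791e+06 rad/s
X_L = ωL = 125 Ω
X_C = 1/(ωC) = 199 Ω
Net reactance X = X_L − X_C = -74.1 Ω
Z = − j74.1 Ω
|Z| = √(0² + 74.1²) = 74.1 Ω
I = V/|Z| = 14.8 mA
V_L = I·|Z_L| = 0.0148 × 125 = 1.86 V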